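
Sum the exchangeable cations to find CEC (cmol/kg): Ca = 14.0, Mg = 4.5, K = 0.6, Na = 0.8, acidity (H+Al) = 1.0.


Step 1: CEC = Ca + Mg + K + Na + (H+Al)
Step 2: CEC = 14.0 + 4.5 + 0.6 + 0.8 + 1.0
Step 3: CEC = 20.9 cmol/kg

20.9


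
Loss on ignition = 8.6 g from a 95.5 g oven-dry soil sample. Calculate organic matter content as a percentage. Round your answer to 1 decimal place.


Step 1: OM% = 100 * LOI / sample mass
Step 2: OM = 100 * 8.6 / 95.5
Step 3: OM = 9.0%

9.0


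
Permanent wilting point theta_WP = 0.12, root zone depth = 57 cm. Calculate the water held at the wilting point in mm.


Step 1: Water (mm) = theta_WP * depth * 10
Step 2: Water = 0.12 * 57 * 10
Step 3: Water = 68.4 mm

68.4


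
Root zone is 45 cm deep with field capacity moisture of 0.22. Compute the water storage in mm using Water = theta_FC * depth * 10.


Step 1: Water (mm) = theta_FC * depth (cm) * 10
Step 2: Water = 0.22 * 45 * 10
Step 3: Water = 99.0 mm

99.0


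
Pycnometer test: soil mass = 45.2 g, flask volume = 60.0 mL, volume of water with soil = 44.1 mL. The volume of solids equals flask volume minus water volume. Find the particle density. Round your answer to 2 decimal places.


Step 1: Volume of solids = flask volume - water volume with soil
Step 2: V_solids = 60.0 - 44.1 = 15.9 mL
Step 3: Particle density = mass / V_solids = 45.2 / 15.9 = 2.84 g/cm^3

2.84


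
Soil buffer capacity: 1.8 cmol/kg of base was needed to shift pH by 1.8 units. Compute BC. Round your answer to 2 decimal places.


Step 1: BC = change in base / change in pH
Step 2: BC = 1.8 / 1.8
Step 3: BC = 1.0 cmol/(kg*pH unit)

1.0


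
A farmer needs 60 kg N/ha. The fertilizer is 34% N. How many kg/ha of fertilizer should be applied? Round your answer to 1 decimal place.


Step 1: Fertilizer rate = target N / (N content / 100)
Step 2: Rate = 60 / (34 / 100)
Step 3: Rate = 60 / 0.34
Step 4: Rate = 176.5 kg/ha

176.5


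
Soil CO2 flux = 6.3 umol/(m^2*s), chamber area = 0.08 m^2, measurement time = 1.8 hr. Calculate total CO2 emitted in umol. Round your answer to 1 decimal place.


Step 1: Convert time to seconds: 1.8 hr * 3600 = 6480.0 s
Step 2: Total = flux * area * time_s
Step 3: Total = 6.3 * 0.08 * 6480.0
Step 4: Total = 3265.9 umol

3265.9


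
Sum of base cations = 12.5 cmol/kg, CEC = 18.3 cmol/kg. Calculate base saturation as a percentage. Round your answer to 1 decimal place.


Step 1: BS = 100 * (sum of bases) / CEC
Step 2: BS = 100 * 12.5 / 18.3
Step 3: BS = 68.3%

68.3


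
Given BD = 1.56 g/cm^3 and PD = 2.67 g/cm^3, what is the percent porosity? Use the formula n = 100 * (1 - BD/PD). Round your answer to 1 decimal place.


Step 1: Formula: n = 100 * (1 - BD / PD)
Step 2: n = 100 * (1 - 1.56 / 2.67)
Step 3: n = 100 * (1 - 0.58427)
Step 4: n = 41.6%

41.6


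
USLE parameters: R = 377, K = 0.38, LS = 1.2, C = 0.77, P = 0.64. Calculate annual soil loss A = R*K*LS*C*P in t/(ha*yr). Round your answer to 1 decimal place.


Step 1: A = R * K * LS * C * P
Step 2: R * K = 377 * 0.38 = 143.26
Step 3: (R*K) * LS = 143.26 * 1.2 = 171.912
Step 4: * C * P = 171.912 * 0.77 * 0.64 = 84.7
Step 5: A = 84.7 t/(ha*yr)

84.7


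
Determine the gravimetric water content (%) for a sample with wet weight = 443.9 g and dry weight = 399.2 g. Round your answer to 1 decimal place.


Step 1: Water mass = wet - dry = 443.9 - 399.2 = 44.7 g
Step 2: w = 100 * water mass / dry mass
Step 3: w = 100 * 44.7 / 399.2 = 11.2%

11.2


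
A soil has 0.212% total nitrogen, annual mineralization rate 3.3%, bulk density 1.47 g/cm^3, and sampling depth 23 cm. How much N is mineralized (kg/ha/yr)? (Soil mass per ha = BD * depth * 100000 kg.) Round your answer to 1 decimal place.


Step 1: Soil mass per ha = BD * depth * 100000 = 1.47 * 23 * 100000 = 3381000 kg
Step 2: Total N pool = soil mass * N%/100 = 3381000 * 0.212/100 = 7167.72 kg/ha
Step 3: N mineralized = N pool * rate%/100 = 7167.72 * 3.3/100 = 236.5 kg/ha/yr

236.5


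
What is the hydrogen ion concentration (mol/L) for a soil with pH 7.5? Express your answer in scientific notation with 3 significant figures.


Step 1: [H+] = 10^(-pH)
Step 2: [H+] = 10^(-7.5)
Step 3: [H+] = 3.16e-08 mol/L

3.16e-08


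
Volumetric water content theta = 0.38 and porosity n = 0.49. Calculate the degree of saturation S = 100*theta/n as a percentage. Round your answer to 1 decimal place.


Step 1: S = 100 * theta_v / n
Step 2: S = 100 * 0.38 / 0.49
Step 3: S = 77.6%

77.6


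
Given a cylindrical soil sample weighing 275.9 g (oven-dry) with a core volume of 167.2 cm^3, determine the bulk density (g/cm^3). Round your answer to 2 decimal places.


Step 1: Identify the formula: BD = dry mass / volume
Step 2: Substitute values: BD = 275.9 / 167.2
Step 3: BD = 1.65 g/cm^3

1.65


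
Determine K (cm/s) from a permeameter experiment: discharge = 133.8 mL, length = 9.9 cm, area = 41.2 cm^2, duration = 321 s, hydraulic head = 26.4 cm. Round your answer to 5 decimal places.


Step 1: K = Q * L / (A * t * h)
Step 2: Numerator = 133.8 * 9.9 = 1324.62
Step 3: Denominator = 41.2 * 321 * 26.4 = 349145.28
Step 4: K = 1324.62 / 349145.28 = 0.00379 cm/s

0.00379


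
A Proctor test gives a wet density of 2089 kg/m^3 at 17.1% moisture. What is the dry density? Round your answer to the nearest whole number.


Step 1: Dry density = wet density / (1 + w/100)
Step 2: Dry density = 2089 / (1 + 17.1/100)
Step 3: Dry density = 2089 / 1.171
Step 4: Dry density = 1784 kg/m^3

1784


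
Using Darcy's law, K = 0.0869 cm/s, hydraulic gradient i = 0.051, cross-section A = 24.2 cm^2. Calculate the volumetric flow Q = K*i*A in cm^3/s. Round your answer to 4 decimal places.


Step 1: Apply Darcy's law: Q = K * i * A
Step 2: Q = 0.0869 * 0.051 * 24.2
Step 3: Q = 0.1073 cm^3/s

0.1073


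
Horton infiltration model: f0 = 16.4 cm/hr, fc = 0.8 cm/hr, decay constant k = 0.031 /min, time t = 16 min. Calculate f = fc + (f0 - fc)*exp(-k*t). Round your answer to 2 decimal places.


Step 1: f = fc + (f0 - fc) * exp(-k * t)
Step 2: exp(-0.031 * 16) = 0.608962
Step 3: f = 0.8 + (16.4 - 0.8) * 0.608962
Step 4: f = 0.8 + 15.6 * 0.608962
Step 5: f = 10.3 cm/hr

10.3


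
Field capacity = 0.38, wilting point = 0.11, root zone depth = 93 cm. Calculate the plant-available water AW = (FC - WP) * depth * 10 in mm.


Step 1: Available water = (FC - WP) * depth * 10
Step 2: AW = (0.38 - 0.11) * 93 * 10
Step 3: AW = 0.27 * 93 * 10
Step 4: AW = 251.1 mm

251.1


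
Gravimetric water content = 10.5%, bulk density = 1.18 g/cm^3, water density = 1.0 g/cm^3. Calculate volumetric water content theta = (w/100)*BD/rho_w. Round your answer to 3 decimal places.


Step 1: theta = (w / 100) * BD / rho_w
Step 2: theta = (10.5 / 100) * 1.18 / 1.0
Step 3: theta = 0.105 * 1.18
Step 4: theta = 0.124

0.124


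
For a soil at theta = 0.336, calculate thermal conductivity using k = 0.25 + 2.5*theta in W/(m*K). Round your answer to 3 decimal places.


Step 1: k = 0.25 + 2.5 * theta
Step 2: k = 0.25 + 2.5 * 0.336
Step 3: k = 0.25 + 0.84
Step 4: k = 1.09 W/(m*K)

1.09


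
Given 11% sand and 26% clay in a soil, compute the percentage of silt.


Step 1: sand + silt + clay = 100%
Step 2: silt = 100 - sand - clay
Step 3: silt = 100 - 11 - 26
Step 4: silt = 63%

63


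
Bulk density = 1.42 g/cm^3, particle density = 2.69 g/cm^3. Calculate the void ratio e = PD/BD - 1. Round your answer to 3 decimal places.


Step 1: e = PD / BD - 1
Step 2: e = 2.69 / 1.42 - 1
Step 3: e = 1.89437 - 1
Step 4: e = 0.894

0.894


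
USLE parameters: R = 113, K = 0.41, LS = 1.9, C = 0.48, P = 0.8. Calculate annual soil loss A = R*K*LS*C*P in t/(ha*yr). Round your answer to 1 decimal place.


Step 1: A = R * K * LS * C * P
Step 2: R * K = 113 * 0.41 = 46.33
Step 3: (R*K) * LS = 46.33 * 1.9 = 88.027
Step 4: * C * P = 88.027 * 0.48 * 0.8 = 33.8
Step 5: A = 33.8 t/(ha*yr)

33.8


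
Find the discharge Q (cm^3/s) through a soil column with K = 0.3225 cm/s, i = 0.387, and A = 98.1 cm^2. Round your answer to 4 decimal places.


Step 1: Apply Darcy's law: Q = K * i * A
Step 2: Q = 0.3225 * 0.387 * 98.1
Step 3: Q = 12.2436 cm^3/s

12.2436


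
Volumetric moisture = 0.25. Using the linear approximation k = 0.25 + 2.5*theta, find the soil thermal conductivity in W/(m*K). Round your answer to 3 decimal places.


Step 1: k = 0.25 + 2.5 * theta
Step 2: k = 0.25 + 2.5 * 0.25
Step 3: k = 0.25 + 0.625
Step 4: k = 0.875 W/(m*K)

0.875


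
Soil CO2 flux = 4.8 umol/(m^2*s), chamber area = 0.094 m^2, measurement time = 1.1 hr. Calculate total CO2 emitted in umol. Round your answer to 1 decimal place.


Step 1: Convert time to seconds: 1.1 hr * 3600 = 3960.0 s
Step 2: Total = flux * area * time_s
Step 3: Total = 4.8 * 0.094 * 3960.0
Step 4: Total = 1786.8 umol

1786.8


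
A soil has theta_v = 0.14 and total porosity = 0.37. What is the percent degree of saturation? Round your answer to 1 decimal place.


Step 1: S = 100 * theta_v / n
Step 2: S = 100 * 0.14 / 0.37
Step 3: S = 37.8%

37.8


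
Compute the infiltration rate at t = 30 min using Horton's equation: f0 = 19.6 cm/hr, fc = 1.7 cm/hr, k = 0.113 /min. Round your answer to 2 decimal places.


Step 1: f = fc + (f0 - fc) * exp(-k * t)
Step 2: exp(-0.113 * 30) = 0.033709
Step 3: f = 1.7 + (19.6 - 1.7) * 0.033709
Step 4: f = 1.7 + 17.9 * 0.033709
Step 5: f = 2.3 cm/hr

2.3


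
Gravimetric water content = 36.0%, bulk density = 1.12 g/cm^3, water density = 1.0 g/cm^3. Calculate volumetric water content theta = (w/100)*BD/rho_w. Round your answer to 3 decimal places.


Step 1: theta = (w / 100) * BD / rho_w
Step 2: theta = (36.0 / 100) * 1.12 / 1.0
Step 3: theta = 0.36 * 1.12
Step 4: theta = 0.403

0.403


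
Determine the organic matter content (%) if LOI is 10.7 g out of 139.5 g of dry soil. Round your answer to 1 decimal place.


Step 1: OM% = 100 * LOI / sample mass
Step 2: OM = 100 * 10.7 / 139.5
Step 3: OM = 7.7%

7.7


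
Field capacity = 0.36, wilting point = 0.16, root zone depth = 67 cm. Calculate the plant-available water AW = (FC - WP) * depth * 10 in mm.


Step 1: Available water = (FC - WP) * depth * 10
Step 2: AW = (0.36 - 0.16) * 67 * 10
Step 3: AW = 0.2 * 67 * 10
Step 4: AW = 134.0 mm

134.0


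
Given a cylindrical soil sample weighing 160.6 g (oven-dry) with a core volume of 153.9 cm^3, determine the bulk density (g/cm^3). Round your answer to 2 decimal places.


Step 1: Identify the formula: BD = dry mass / volume
Step 2: Substitute values: BD = 160.6 / 153.9
Step 3: BD = 1.04 g/cm^3

1.04


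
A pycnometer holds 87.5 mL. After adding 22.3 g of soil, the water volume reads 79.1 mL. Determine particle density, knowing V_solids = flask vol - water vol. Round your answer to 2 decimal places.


Step 1: Volume of solids = flask volume - water volume with soil
Step 2: V_solids = 87.5 - 79.1 = 8.4 mL
Step 3: Particle density = mass / V_solids = 22.3 / 8.4 = 2.65 g/cm^3

2.65


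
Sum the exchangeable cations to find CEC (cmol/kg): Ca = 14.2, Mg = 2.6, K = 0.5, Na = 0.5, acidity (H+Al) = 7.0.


Step 1: CEC = Ca + Mg + K + Na + (H+Al)
Step 2: CEC = 14.2 + 2.6 + 0.5 + 0.5 + 7.0
Step 3: CEC = 24.8 cmol/kg

24.8


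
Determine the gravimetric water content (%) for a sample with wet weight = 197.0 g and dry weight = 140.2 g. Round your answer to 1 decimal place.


Step 1: Water mass = wet - dry = 197.0 - 140.2 = 56.8 g
Step 2: w = 100 * water mass / dry mass
Step 3: w = 100 * 56.8 / 140.2 = 40.5%

40.5


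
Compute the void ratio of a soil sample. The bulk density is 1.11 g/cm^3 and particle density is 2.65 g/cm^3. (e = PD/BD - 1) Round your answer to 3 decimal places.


Step 1: e = PD / BD - 1
Step 2: e = 2.65 / 1.11 - 1
Step 3: e = 2.38739 - 1
Step 4: e = 1.387

1.387


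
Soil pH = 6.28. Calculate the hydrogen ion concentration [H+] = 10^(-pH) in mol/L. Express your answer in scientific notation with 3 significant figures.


Step 1: [H+] = 10^(-pH)
Step 2: [H+] = 10^(-6.28)
Step 3: [H+] = 5.25e-07 mol/L

5.25e-07


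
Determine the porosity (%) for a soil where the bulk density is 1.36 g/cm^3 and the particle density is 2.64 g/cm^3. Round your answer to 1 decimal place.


Step 1: Formula: n = 100 * (1 - BD / PD)
Step 2: n = 100 * (1 - 1.36 / 2.64)
Step 3: n = 100 * (1 - 0.51515)
Step 4: n = 48.5%

48.5


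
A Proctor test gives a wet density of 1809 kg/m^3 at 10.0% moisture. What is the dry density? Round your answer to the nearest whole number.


Step 1: Dry density = wet density / (1 + w/100)
Step 2: Dry density = 1809 / (1 + 10.0/100)
Step 3: Dry density = 1809 / 1.1
Step 4: Dry density = 1645 kg/m^3

1645


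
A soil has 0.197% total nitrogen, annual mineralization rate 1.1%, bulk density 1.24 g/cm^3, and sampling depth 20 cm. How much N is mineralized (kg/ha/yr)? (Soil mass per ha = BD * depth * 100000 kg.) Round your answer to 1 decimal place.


Step 1: Soil mass per ha = BD * depth * 100000 = 1.24 * 20 * 100000 = 2480000 kg
Step 2: Total N pool = soil mass * N%/100 = 2480000 * 0.197/100 = 4885.6 kg/ha
Step 3: N mineralized = N pool * rate%/100 = 4885.6 * 1.1/100 = 53.7 kg/ha/yr

53.7


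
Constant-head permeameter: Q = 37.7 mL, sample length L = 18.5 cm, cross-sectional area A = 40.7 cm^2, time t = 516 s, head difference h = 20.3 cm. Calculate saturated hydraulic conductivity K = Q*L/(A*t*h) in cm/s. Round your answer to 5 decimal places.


Step 1: K = Q * L / (A * t * h)
Step 2: Numerator = 37.7 * 18.5 = 697.45
Step 3: Denominator = 40.7 * 516 * 20.3 = 426324.36
Step 4: K = 697.45 / 426324.36 = 0.00164 cm/s

0.00164


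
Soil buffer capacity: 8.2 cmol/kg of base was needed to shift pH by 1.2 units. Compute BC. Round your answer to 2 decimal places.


Step 1: BC = change in base / change in pH
Step 2: BC = 8.2 / 1.2
Step 3: BC = 6.83 cmol/(kg*pH unit)

6.83


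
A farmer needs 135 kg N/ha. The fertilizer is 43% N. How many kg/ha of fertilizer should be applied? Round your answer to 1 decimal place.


Step 1: Fertilizer rate = target N / (N content / 100)
Step 2: Rate = 135 / (43 / 100)
Step 3: Rate = 135 / 0.43
Step 4: Rate = 314.0 kg/ha

314.0


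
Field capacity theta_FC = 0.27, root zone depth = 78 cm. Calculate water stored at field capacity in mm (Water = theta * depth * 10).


Step 1: Water (mm) = theta_FC * depth (cm) * 10
Step 2: Water = 0.27 * 78 * 10
Step 3: Water = 210.6 mm

210.6


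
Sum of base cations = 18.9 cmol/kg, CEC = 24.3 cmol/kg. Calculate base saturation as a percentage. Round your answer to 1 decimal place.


Step 1: BS = 100 * (sum of bases) / CEC
Step 2: BS = 100 * 18.9 / 24.3
Step 3: BS = 77.8%

77.8


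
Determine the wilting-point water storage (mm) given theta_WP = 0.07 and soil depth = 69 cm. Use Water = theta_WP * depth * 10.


Step 1: Water (mm) = theta_WP * depth * 10
Step 2: Water = 0.07 * 69 * 10
Step 3: Water = 48.3 mm

48.3


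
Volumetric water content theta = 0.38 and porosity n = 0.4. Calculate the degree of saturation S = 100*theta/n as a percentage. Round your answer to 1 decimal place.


Step 1: S = 100 * theta_v / n
Step 2: S = 100 * 0.38 / 0.4
Step 3: S = 95.0%

95.0


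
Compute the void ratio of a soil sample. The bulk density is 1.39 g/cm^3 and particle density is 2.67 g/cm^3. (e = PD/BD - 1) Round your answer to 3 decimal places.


Step 1: e = PD / BD - 1
Step 2: e = 2.67 / 1.39 - 1
Step 3: e = 1.92086 - 1
Step 4: e = 0.921

0.921


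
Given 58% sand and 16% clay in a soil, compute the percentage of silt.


Step 1: sand + silt + clay = 100%
Step 2: silt = 100 - sand - clay
Step 3: silt = 100 - 58 - 16
Step 4: silt = 26%

26


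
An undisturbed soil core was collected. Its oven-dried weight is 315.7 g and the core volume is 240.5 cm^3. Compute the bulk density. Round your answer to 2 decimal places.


Step 1: Identify the formula: BD = dry mass / volume
Step 2: Substitute values: BD = 315.7 / 240.5
Step 3: BD = 1.31 g/cm^3

1.31


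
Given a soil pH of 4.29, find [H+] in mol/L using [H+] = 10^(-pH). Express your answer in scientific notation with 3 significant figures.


Step 1: [H+] = 10^(-pH)
Step 2: [H+] = 10^(-4.29)
Step 3: [H+] = 5.13e-05 mol/L

5.13e-05


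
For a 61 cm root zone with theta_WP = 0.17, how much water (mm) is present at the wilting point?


Step 1: Water (mm) = theta_WP * depth * 10
Step 2: Water = 0.17 * 61 * 10
Step 3: Water = 103.7 mm

103.7


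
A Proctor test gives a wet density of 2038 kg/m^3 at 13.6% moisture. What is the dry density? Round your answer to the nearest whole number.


Step 1: Dry density = wet density / (1 + w/100)
Step 2: Dry density = 2038 / (1 + 13.6/100)
Step 3: Dry density = 2038 / 1.136
Step 4: Dry density = 1794 kg/m^3

1794


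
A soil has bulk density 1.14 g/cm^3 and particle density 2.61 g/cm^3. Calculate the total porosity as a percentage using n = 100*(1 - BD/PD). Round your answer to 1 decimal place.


Step 1: Formula: n = 100 * (1 - BD / PD)
Step 2: n = 100 * (1 - 1.14 / 2.61)
Step 3: n = 100 * (1 - 0.43678)
Step 4: n = 56.3%

56.3


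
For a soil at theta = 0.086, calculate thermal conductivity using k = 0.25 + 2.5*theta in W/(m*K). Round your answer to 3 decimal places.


Step 1: k = 0.25 + 2.5 * theta
Step 2: k = 0.25 + 2.5 * 0.086
Step 3: k = 0.25 + 0.215
Step 4: k = 0.465 W/(m*K)

0.465


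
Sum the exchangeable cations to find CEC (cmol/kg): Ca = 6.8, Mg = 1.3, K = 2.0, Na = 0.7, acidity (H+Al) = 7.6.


Step 1: CEC = Ca + Mg + K + Na + (H+Al)
Step 2: CEC = 6.8 + 1.3 + 2.0 + 0.7 + 7.6
Step 3: CEC = 18.4 cmol/kg

18.4


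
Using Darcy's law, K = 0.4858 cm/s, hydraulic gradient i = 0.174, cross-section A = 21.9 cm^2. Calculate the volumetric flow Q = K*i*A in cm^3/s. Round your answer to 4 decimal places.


Step 1: Apply Darcy's law: Q = K * i * A
Step 2: Q = 0.4858 * 0.174 * 21.9
Step 3: Q = 1.8512 cm^3/s

1.8512


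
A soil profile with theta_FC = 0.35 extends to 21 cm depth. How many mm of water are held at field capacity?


Step 1: Water (mm) = theta_FC * depth (cm) * 10
Step 2: Water = 0.35 * 21 * 10
Step 3: Water = 73.5 mm

73.5


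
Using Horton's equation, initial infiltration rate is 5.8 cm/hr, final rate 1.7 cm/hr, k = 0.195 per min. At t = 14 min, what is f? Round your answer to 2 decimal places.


Step 1: f = fc + (f0 - fc) * exp(-k * t)
Step 2: exp(-0.195 * 14) = 0.065219
Step 3: f = 1.7 + (5.8 - 1.7) * 0.065219
Step 4: f = 1.7 + 4.1 * 0.065219
Step 5: f = 1.97 cm/hr

1.97


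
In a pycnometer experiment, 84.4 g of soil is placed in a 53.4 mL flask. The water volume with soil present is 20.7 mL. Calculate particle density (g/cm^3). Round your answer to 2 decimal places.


Step 1: Volume of solids = flask volume - water volume with soil
Step 2: V_solids = 53.4 - 20.7 = 32.7 mL
Step 3: Particle density = mass / V_solids = 84.4 / 32.7 = 2.58 g/cm^3

2.58


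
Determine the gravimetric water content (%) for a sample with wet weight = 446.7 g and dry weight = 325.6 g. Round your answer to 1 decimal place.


Step 1: Water mass = wet - dry = 446.7 - 325.6 = 121.1 g
Step 2: w = 100 * water mass / dry mass
Step 3: w = 100 * 121.1 / 325.6 = 37.2%

37.2


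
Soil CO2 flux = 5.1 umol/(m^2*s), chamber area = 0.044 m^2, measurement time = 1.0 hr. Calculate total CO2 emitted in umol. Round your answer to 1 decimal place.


Step 1: Convert time to seconds: 1.0 hr * 3600 = 3600.0 s
Step 2: Total = flux * area * time_s
Step 3: Total = 5.1 * 0.044 * 3600.0
Step 4: Total = 807.8 umol

807.8


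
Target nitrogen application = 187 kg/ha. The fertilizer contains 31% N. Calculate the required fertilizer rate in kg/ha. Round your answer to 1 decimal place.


Step 1: Fertilizer rate = target N / (N content / 100)
Step 2: Rate = 187 / (31 / 100)
Step 3: Rate = 187 / 0.31
Step 4: Rate = 603.2 kg/ha

603.2


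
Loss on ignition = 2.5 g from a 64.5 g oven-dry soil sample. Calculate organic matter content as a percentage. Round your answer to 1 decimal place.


Step 1: OM% = 100 * LOI / sample mass
Step 2: OM = 100 * 2.5 / 64.5
Step 3: OM = 3.9%

3.9


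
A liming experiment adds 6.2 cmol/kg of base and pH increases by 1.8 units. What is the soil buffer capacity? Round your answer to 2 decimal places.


Step 1: BC = change in base / change in pH
Step 2: BC = 6.2 / 1.8
Step 3: BC = 3.44 cmol/(kg*pH unit)

3.44


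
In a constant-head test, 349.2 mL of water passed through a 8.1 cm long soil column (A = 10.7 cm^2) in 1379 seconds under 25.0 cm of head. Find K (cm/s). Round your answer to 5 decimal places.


Step 1: K = Q * L / (A * t * h)
Step 2: Numerator = 349.2 * 8.1 = 2828.52
Step 3: Denominator = 10.7 * 1379 * 25.0 = 368882.5
Step 4: K = 2828.52 / 368882.5 = 0.00767 cm/s

0.00767


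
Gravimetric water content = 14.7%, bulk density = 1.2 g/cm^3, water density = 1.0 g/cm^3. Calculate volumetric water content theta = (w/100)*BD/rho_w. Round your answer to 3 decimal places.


Step 1: theta = (w / 100) * BD / rho_w
Step 2: theta = (14.7 / 100) * 1.2 / 1.0
Step 3: theta = 0.147 * 1.2
Step 4: theta = 0.176

0.176


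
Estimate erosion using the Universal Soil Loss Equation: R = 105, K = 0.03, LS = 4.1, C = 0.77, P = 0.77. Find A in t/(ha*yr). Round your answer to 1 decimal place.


Step 1: A = R * K * LS * C * P
Step 2: R * K = 105 * 0.03 = 3.15
Step 3: (R*K) * LS = 3.15 * 4.1 = 12.915
Step 4: * C * P = 12.915 * 0.77 * 0.77 = 7.7
Step 5: A = 7.7 t/(ha*yr)

7.7


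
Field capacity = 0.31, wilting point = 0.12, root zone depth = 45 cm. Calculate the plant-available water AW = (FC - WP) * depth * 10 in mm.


Step 1: Available water = (FC - WP) * depth * 10
Step 2: AW = (0.31 - 0.12) * 45 * 10
Step 3: AW = 0.19 * 45 * 10
Step 4: AW = 85.5 mm

85.5


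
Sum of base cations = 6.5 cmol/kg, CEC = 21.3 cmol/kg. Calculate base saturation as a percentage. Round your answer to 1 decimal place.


Step 1: BS = 100 * (sum of bases) / CEC
Step 2: BS = 100 * 6.5 / 21.3
Step 3: BS = 30.5%

30.5


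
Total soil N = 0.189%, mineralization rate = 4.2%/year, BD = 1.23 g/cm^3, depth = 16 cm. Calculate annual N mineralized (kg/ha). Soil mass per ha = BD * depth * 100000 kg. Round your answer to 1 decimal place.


Step 1: Soil mass per ha = BD * depth * 100000 = 1.23 * 16 * 100000 = 1968000 kg
Step 2: Total N pool = soil mass * N%/100 = 1968000 * 0.189/100 = 3719.52 kg/ha
Step 3: N mineralized = N pool * rate%/100 = 3719.52 * 4.2/100 = 156.2 kg/ha/yr

156.2


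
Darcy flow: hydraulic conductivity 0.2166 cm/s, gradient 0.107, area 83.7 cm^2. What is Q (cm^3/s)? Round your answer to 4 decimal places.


Step 1: Apply Darcy's law: Q = K * i * A
Step 2: Q = 0.2166 * 0.107 * 83.7
Step 3: Q = 1.9398 cm^3/s

1.9398


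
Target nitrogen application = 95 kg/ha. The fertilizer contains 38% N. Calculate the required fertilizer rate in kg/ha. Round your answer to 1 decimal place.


Step 1: Fertilizer rate = target N / (N content / 100)
Step 2: Rate = 95 / (38 / 100)
Step 3: Rate = 95 / 0.38
Step 4: Rate = 250.0 kg/ha

250.0


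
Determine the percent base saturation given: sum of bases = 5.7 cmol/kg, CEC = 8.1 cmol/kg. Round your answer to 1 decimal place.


Step 1: BS = 100 * (sum of bases) / CEC
Step 2: BS = 100 * 5.7 / 8.1
Step 3: BS = 70.4%

70.4


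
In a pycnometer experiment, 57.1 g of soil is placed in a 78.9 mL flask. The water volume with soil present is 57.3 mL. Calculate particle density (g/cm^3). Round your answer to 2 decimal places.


Step 1: Volume of solids = flask volume - water volume with soil
Step 2: V_solids = 78.9 - 57.3 = 21.6 mL
Step 3: Particle density = mass / V_solids = 57.1 / 21.6 = 2.64 g/cm^3

2.64


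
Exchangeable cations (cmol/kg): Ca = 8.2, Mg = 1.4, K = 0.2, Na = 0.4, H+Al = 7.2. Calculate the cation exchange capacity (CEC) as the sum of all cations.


Step 1: CEC = Ca + Mg + K + Na + (H+Al)
Step 2: CEC = 8.2 + 1.4 + 0.2 + 0.4 + 7.2
Step 3: CEC = 17.4 cmol/kg

17.4


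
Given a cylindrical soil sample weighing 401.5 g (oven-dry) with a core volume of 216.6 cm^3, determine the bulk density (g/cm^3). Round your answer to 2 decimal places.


Step 1: Identify the formula: BD = dry mass / volume
Step 2: Substitute values: BD = 401.5 / 216.6
Step 3: BD = 1.85 g/cm^3

1.85


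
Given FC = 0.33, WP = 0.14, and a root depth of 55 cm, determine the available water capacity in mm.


Step 1: Available water = (FC - WP) * depth * 10
Step 2: AW = (0.33 - 0.14) * 55 * 10
Step 3: AW = 0.19 * 55 * 10
Step 4: AW = 104.5 mm

104.5


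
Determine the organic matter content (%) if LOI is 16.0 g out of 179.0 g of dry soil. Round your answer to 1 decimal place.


Step 1: OM% = 100 * LOI / sample mass
Step 2: OM = 100 * 16.0 / 179.0
Step 3: OM = 8.9%

8.9


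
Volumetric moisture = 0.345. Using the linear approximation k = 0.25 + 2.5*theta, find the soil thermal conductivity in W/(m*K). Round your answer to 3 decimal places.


Step 1: k = 0.25 + 2.5 * theta
Step 2: k = 0.25 + 2.5 * 0.345
Step 3: k = 0.25 + 0.863
Step 4: k = 1.113 W/(m*K)

1.113


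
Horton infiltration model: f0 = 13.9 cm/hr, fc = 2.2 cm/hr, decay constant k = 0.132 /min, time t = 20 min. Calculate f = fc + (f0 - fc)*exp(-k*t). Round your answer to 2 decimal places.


Step 1: f = fc + (f0 - fc) * exp(-k * t)
Step 2: exp(-0.132 * 20) = 0.071361
Step 3: f = 2.2 + (13.9 - 2.2) * 0.071361
Step 4: f = 2.2 + 11.7 * 0.071361
Step 5: f = 3.03 cm/hr

3.03


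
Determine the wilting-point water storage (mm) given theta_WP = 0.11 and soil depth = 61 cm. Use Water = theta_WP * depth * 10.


Step 1: Water (mm) = theta_WP * depth * 10
Step 2: Water = 0.11 * 61 * 10
Step 3: Water = 67.1 mm

67.1


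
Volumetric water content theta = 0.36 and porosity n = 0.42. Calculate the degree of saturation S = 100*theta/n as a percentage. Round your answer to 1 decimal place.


Step 1: S = 100 * theta_v / n
Step 2: S = 100 * 0.36 / 0.42
Step 3: S = 85.7%

85.7


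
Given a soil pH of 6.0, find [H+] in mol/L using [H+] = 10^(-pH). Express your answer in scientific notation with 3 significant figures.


Step 1: [H+] = 10^(-pH)
Step 2: [H+] = 10^(-6.0)
Step 3: [H+] = 1.00e-06 mol/L

1.00e-06


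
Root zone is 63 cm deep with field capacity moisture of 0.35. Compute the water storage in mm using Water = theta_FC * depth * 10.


Step 1: Water (mm) = theta_FC * depth (cm) * 10
Step 2: Water = 0.35 * 63 * 10
Step 3: Water = 220.5 mm

220.5


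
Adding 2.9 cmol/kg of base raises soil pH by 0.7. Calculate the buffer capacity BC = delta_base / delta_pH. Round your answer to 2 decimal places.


Step 1: BC = change in base / change in pH
Step 2: BC = 2.9 / 0.7
Step 3: BC = 4.14 cmol/(kg*pH unit)

4.14


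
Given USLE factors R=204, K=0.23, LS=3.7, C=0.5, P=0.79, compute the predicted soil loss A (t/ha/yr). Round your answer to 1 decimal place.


Step 1: A = R * K * LS * C * P
Step 2: R * K = 204 * 0.23 = 46.92
Step 3: (R*K) * LS = 46.92 * 3.7 = 173.604
Step 4: * C * P = 173.604 * 0.5 * 0.79 = 68.6
Step 5: A = 68.6 t/(ha*yr)

68.6


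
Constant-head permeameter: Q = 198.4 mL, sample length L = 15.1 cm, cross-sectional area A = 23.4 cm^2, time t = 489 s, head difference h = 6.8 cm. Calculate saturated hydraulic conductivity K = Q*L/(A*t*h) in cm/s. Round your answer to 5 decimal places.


Step 1: K = Q * L / (A * t * h)
Step 2: Numerator = 198.4 * 15.1 = 2995.84
Step 3: Denominator = 23.4 * 489 * 6.8 = 77809.68
Step 4: K = 2995.84 / 77809.68 = 0.0385 cm/s

0.0385


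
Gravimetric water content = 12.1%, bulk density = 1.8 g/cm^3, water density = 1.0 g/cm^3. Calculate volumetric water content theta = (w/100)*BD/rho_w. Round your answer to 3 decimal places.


Step 1: theta = (w / 100) * BD / rho_w
Step 2: theta = (12.1 / 100) * 1.8 / 1.0
Step 3: theta = 0.121 * 1.8
Step 4: theta = 0.218

0.218


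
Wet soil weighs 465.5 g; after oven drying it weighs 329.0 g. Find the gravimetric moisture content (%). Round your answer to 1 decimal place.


Step 1: Water mass = wet - dry = 465.5 - 329.0 = 136.5 g
Step 2: w = 100 * water mass / dry mass
Step 3: w = 100 * 136.5 / 329.0 = 41.5%

41.5


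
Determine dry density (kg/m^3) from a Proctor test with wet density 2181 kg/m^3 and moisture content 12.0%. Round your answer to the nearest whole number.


Step 1: Dry density = wet density / (1 + w/100)
Step 2: Dry density = 2181 / (1 + 12.0/100)
Step 3: Dry density = 2181 / 1.12
Step 4: Dry density = 1947 kg/m^3

1947


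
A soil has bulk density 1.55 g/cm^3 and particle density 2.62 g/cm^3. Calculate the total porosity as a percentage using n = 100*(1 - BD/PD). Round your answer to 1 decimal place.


Step 1: Formula: n = 100 * (1 - BD / PD)
Step 2: n = 100 * (1 - 1.55 / 2.62)
Step 3: n = 100 * (1 - 0.5916)
Step 4: n = 40.8%

40.8


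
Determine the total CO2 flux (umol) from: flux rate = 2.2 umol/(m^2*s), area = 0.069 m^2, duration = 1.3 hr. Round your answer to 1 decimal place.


Step 1: Convert time to seconds: 1.3 hr * 3600 = 4680.0 s
Step 2: Total = flux * area * time_s
Step 3: Total = 2.2 * 0.069 * 4680.0
Step 4: Total = 710.4 umol

710.4


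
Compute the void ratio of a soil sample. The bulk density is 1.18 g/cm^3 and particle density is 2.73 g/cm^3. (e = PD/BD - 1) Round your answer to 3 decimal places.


Step 1: e = PD / BD - 1
Step 2: e = 2.73 / 1.18 - 1
Step 3: e = 2.31356 - 1
Step 4: e = 1.314

1.314


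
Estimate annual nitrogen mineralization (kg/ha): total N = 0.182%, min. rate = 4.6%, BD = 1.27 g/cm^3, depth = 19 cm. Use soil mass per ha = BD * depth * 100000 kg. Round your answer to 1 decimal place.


Step 1: Soil mass per ha = BD * depth * 100000 = 1.27 * 19 * 100000 = 2413000 kg
Step 2: Total N pool = soil mass * N%/100 = 2413000 * 0.182/100 = 4391.66 kg/ha
Step 3: N mineralized = N pool * rate%/100 = 4391.66 * 4.6/100 = 202.0 kg/ha/yr

202.0


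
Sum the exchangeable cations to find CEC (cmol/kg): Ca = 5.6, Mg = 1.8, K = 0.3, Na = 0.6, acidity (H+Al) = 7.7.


Step 1: CEC = Ca + Mg + K + Na + (H+Al)
Step 2: CEC = 5.6 + 1.8 + 0.3 + 0.6 + 7.7
Step 3: CEC = 16.0 cmol/kg

16.0


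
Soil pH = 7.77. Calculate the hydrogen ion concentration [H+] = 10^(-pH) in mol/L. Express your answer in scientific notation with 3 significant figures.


Step 1: [H+] = 10^(-pH)
Step 2: [H+] = 10^(-7.77)
Step 3: [H+] = 1.70e-08 mol/L

1.70e-08


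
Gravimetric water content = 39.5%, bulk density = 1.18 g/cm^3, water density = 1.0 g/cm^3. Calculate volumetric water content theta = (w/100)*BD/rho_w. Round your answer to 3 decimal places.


Step 1: theta = (w / 100) * BD / rho_w
Step 2: theta = (39.5 / 100) * 1.18 / 1.0
Step 3: theta = 0.395 * 1.18
Step 4: theta = 0.466

0.466


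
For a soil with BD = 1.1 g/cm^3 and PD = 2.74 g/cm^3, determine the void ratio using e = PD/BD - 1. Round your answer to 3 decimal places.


Step 1: e = PD / BD - 1
Step 2: e = 2.74 / 1.1 - 1
Step 3: e = 2.49091 - 1
Step 4: e = 1.491

1.491


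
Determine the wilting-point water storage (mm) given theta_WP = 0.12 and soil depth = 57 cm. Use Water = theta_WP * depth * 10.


Step 1: Water (mm) = theta_WP * depth * 10
Step 2: Water = 0.12 * 57 * 10
Step 3: Water = 68.4 mm

68.4


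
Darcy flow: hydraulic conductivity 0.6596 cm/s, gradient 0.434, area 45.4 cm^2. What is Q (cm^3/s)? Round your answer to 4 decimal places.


Step 1: Apply Darcy's law: Q = K * i * A
Step 2: Q = 0.6596 * 0.434 * 45.4
Step 3: Q = 12.9965 cm^3/s

12.9965


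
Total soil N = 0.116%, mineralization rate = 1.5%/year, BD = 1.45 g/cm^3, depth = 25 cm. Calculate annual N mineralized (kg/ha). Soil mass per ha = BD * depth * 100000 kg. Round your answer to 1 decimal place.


Step 1: Soil mass per ha = BD * depth * 100000 = 1.45 * 25 * 100000 = 3625000 kg
Step 2: Total N pool = soil mass * N%/100 = 3625000 * 0.116/100 = 4205.0 kg/ha
Step 3: N mineralized = N pool * rate%/100 = 4205.0 * 1.5/100 = 63.1 kg/ha/yr

63.1


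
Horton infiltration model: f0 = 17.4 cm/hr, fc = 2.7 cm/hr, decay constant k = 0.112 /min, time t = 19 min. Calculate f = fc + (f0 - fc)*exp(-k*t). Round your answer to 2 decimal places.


Step 1: f = fc + (f0 - fc) * exp(-k * t)
Step 2: exp(-0.112 * 19) = 0.119075
Step 3: f = 2.7 + (17.4 - 2.7) * 0.119075
Step 4: f = 2.7 + 14.7 * 0.119075
Step 5: f = 4.45 cm/hr

4.45


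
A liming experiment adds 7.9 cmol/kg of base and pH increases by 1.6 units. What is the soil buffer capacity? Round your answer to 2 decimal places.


Step 1: BC = change in base / change in pH
Step 2: BC = 7.9 / 1.6
Step 3: BC = 4.94 cmol/(kg*pH unit)

4.94


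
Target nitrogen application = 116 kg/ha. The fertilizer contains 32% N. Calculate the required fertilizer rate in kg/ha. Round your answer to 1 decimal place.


Step 1: Fertilizer rate = target N / (N content / 100)
Step 2: Rate = 116 / (32 / 100)
Step 3: Rate = 116 / 0.32
Step 4: Rate = 362.5 kg/ha

362.5


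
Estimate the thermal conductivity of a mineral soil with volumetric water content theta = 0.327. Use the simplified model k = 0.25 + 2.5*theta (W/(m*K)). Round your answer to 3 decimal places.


Step 1: k = 0.25 + 2.5 * theta
Step 2: k = 0.25 + 2.5 * 0.327
Step 3: k = 0.25 + 0.818
Step 4: k = 1.068 W/(m*K)

1.068


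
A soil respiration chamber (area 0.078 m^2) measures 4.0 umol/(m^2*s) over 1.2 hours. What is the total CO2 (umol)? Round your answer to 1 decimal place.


Step 1: Convert time to seconds: 1.2 hr * 3600 = 4320.0 s
Step 2: Total = flux * area * time_s
Step 3: Total = 4.0 * 0.078 * 4320.0
Step 4: Total = 1347.8 umol

1347.8


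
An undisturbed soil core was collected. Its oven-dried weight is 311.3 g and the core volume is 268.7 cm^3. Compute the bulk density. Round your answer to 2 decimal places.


Step 1: Identify the formula: BD = dry mass / volume
Step 2: Substitute values: BD = 311.3 / 268.7
Step 3: BD = 1.16 g/cm^3

1.16


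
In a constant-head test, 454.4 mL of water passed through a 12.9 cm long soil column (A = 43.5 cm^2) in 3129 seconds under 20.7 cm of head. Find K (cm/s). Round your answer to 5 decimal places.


Step 1: K = Q * L / (A * t * h)
Step 2: Numerator = 454.4 * 12.9 = 5861.76
Step 3: Denominator = 43.5 * 3129 * 20.7 = 2817508.05
Step 4: K = 5861.76 / 2817508.05 = 0.00208 cm/s

0.00208


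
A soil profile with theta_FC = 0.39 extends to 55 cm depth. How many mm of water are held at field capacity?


Step 1: Water (mm) = theta_FC * depth (cm) * 10
Step 2: Water = 0.39 * 55 * 10
Step 3: Water = 214.5 mm

214.5


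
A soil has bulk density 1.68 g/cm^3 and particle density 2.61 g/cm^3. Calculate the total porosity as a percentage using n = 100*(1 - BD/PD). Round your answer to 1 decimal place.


Step 1: Formula: n = 100 * (1 - BD / PD)
Step 2: n = 100 * (1 - 1.68 / 2.61)
Step 3: n = 100 * (1 - 0.64368)
Step 4: n = 35.6%

35.6


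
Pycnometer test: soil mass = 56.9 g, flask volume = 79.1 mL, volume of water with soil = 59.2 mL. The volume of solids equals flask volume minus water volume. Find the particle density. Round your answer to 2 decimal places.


Step 1: Volume of solids = flask volume - water volume with soil
Step 2: V_solids = 79.1 - 59.2 = 19.9 mL
Step 3: Particle density = mass / V_solids = 56.9 / 19.9 = 2.86 g/cm^3

2.86


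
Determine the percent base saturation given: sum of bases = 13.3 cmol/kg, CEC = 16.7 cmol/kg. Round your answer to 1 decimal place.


Step 1: BS = 100 * (sum of bases) / CEC
Step 2: BS = 100 * 13.3 / 16.7
Step 3: BS = 79.6%

79.6


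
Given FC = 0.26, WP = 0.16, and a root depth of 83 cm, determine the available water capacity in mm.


Step 1: Available water = (FC - WP) * depth * 10
Step 2: AW = (0.26 - 0.16) * 83 * 10
Step 3: AW = 0.1 * 83 * 10
Step 4: AW = 83.0 mm

83.0


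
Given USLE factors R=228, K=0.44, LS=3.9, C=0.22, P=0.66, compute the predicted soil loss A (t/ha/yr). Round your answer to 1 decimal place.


Step 1: A = R * K * LS * C * P
Step 2: R * K = 228 * 0.44 = 100.32
Step 3: (R*K) * LS = 100.32 * 3.9 = 391.248
Step 4: * C * P = 391.248 * 0.22 * 0.66 = 56.8
Step 5: A = 56.8 t/(ha*yr)

56.8


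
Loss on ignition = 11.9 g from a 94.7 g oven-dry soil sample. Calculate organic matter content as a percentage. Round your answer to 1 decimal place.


Step 1: OM% = 100 * LOI / sample mass
Step 2: OM = 100 * 11.9 / 94.7
Step 3: OM = 12.6%

12.6


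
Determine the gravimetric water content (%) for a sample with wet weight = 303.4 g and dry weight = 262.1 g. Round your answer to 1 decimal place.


Step 1: Water mass = wet - dry = 303.4 - 262.1 = 41.3 g
Step 2: w = 100 * water mass / dry mass
Step 3: w = 100 * 41.3 / 262.1 = 15.8%

15.8


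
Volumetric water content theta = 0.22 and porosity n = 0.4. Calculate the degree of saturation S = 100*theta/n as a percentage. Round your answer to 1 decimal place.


Step 1: S = 100 * theta_v / n
Step 2: S = 100 * 0.22 / 0.4
Step 3: S = 55.0%

55.0


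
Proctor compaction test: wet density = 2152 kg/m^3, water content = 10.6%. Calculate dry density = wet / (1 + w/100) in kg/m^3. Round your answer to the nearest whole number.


Step 1: Dry density = wet density / (1 + w/100)
Step 2: Dry density = 2152 / (1 + 10.6/100)
Step 3: Dry density = 2152 / 1.106
Step 4: Dry density = 1946 kg/m^3

1946


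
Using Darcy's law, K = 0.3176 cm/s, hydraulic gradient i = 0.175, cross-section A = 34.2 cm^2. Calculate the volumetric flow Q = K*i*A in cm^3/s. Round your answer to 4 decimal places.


Step 1: Apply Darcy's law: Q = K * i * A
Step 2: Q = 0.3176 * 0.175 * 34.2
Step 3: Q = 1.9008 cm^3/s

1.9008


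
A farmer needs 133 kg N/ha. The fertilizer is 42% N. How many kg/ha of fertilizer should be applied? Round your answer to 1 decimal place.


Step 1: Fertilizer rate = target N / (N content / 100)
Step 2: Rate = 133 / (42 / 100)
Step 3: Rate = 133 / 0.42
Step 4: Rate = 316.7 kg/ha

316.7


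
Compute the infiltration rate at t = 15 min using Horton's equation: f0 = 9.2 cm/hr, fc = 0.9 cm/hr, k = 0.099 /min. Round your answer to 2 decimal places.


Step 1: f = fc + (f0 - fc) * exp(-k * t)
Step 2: exp(-0.099 * 15) = 0.226502
Step 3: f = 0.9 + (9.2 - 0.9) * 0.226502
Step 4: f = 0.9 + 8.3 * 0.226502
Step 5: f = 2.78 cm/hr

2.78


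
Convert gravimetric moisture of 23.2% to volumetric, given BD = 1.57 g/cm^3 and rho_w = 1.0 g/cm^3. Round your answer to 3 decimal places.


Step 1: theta = (w / 100) * BD / rho_w
Step 2: theta = (23.2 / 100) * 1.57 / 1.0
Step 3: theta = 0.232 * 1.57
Step 4: theta = 0.364

0.364


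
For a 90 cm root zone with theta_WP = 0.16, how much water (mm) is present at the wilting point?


Step 1: Water (mm) = theta_WP * depth * 10
Step 2: Water = 0.16 * 90 * 10
Step 3: Water = 144.0 mm

144.0


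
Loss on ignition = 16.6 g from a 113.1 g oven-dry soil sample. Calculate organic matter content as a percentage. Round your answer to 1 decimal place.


Step 1: OM% = 100 * LOI / sample mass
Step 2: OM = 100 * 16.6 / 113.1
Step 3: OM = 14.7%

14.7


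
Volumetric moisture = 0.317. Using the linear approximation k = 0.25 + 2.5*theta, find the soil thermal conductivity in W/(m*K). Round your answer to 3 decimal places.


Step 1: k = 0.25 + 2.5 * theta
Step 2: k = 0.25 + 2.5 * 0.317
Step 3: k = 0.25 + 0.793
Step 4: k = 1.043 W/(m*K)

1.043


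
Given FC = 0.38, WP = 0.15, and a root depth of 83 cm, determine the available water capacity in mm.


Step 1: Available water = (FC - WP) * depth * 10
Step 2: AW = (0.38 - 0.15) * 83 * 10
Step 3: AW = 0.23 * 83 * 10
Step 4: AW = 190.9 mm

190.9


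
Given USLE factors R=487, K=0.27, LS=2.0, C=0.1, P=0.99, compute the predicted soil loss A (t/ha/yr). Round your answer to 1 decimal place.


Step 1: A = R * K * LS * C * P
Step 2: R * K = 487 * 0.27 = 131.49
Step 3: (R*K) * LS = 131.49 * 2.0 = 262.98
Step 4: * C * P = 262.98 * 0.1 * 0.99 = 26.0
Step 5: A = 26.0 t/(ha*yr)

26.0


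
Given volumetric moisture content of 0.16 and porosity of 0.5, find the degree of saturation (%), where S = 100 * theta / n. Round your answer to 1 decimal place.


Step 1: S = 100 * theta_v / n
Step 2: S = 100 * 0.16 / 0.5
Step 3: S = 32.0%

32.0
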